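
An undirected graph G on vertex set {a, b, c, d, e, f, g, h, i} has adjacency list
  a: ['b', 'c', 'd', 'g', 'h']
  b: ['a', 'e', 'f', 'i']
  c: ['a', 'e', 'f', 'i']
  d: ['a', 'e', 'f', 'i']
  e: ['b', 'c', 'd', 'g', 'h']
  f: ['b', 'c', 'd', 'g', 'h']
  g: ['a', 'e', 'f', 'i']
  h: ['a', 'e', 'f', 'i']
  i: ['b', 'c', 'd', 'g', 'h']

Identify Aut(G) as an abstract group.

The vertices split by degree into {a, e, f, i} (degree 5) and {b, c, d, g, h} (degree 4); every edge runs between the two parts, so G is the complete bipartite graph K_{4,5}. The parts have unequal sizes, so no automorphism swaps them; each part is permuted independently, giving S_5 × S_4 of order 5!·4! = 2880.

S_5 × S_4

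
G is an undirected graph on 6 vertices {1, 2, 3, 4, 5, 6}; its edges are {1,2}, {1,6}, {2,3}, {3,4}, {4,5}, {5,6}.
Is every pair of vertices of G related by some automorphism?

G is 2-regular and connected on 6 vertices, i.e. the cycle C_6. C_6 has 6 rotations and 6 reflections, so Aut(C_6) ≅ D_6 of order 12. This group acts transitively on the 6 vertices.

Yes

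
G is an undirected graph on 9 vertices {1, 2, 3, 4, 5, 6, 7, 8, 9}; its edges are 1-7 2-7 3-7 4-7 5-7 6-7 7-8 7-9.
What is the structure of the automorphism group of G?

the symmetric group on 8 letters

Vertex 7 has degree 8 and every other vertex has degree 1, so G is the star K_{1,8} with centre 7. Any automorphism fixes the centre and permutes the 8 leaves freely, so Aut(G) ≅ S_8 of order 8! = 40320.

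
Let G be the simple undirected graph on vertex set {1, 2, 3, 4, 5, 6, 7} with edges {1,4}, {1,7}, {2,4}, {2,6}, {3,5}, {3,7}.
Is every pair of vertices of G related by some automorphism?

No

Automorphisms preserve degree, but G has vertices of degree 1 and vertices of degree 2; no automorphism maps one to the other, so G is not vertex-transitive.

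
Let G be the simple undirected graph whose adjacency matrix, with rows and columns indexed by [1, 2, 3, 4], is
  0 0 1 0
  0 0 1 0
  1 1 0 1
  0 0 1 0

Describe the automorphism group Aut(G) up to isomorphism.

Vertex 3 has degree 3 and every other vertex has degree 1, so G is the star K_{1,3} with centre 3. The 3 leaves are pairwise interchangeable while the centre is fixed, giving Aut(G) = S_3.

S_3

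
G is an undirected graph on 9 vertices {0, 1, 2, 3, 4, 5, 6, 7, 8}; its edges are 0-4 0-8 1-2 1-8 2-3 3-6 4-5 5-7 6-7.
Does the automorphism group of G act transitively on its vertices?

Yes

Every vertex has degree 2 and the graph is connected, so G is the 9-cycle C_9. C_9 has 9 rotations and 9 reflections, so Aut(C_9) ≅ D_9 of order 18. This group acts transitively on the 9 vertices.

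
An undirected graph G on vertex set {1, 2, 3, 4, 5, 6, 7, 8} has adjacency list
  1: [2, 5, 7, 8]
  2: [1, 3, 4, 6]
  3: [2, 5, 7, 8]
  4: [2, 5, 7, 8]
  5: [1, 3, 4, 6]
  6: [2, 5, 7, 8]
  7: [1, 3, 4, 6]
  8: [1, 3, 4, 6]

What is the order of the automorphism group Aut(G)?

1152

G is 4-regular and bipartite with parts {2, 5, 7, 8} and {1, 3, 4, 6} (each part is independent and every cross-pair is an edge), so G = K_{4,4}. Aut(K_{4,4}) is the wreath product S_4 ≀ Z_2: permute within each part, then optionally swap the parts; |Aut| = 2·(4!)² = 1152.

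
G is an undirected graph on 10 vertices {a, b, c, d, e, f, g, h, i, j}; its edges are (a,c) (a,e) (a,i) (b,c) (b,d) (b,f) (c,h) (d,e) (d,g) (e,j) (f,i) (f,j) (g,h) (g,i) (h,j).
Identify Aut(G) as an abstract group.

G is 3-regular on 10 vertices with no triangles and no 4-cycles (girth 5): this is the Petersen graph. Viewing the Petersen graph as the Kneser graph K(5,2) — vertices are 2-subsets of {1,…,5}, edges join disjoint pairs — its automorphisms are exactly the permutations of the 5-element set, so Aut ≅ S_5 of order 120.

S_5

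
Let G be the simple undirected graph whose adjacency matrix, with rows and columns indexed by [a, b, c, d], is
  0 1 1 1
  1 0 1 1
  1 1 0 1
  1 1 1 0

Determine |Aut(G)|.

Every vertex has degree 3, so G is the complete graph K_4. Every bijection on the vertex set is an automorphism of K_4; hence Aut(K_4) ≅ S_4, order 24.

24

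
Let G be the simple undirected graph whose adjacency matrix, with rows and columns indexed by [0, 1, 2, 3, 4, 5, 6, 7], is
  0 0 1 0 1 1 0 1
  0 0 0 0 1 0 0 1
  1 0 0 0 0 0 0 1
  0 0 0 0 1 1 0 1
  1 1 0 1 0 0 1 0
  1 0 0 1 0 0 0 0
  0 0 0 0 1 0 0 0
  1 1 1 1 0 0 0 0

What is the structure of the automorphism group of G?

{e}

The degree sequence is [4, 2, 2, 3, 4, 2, 1, 4]. Checking the degree-preserving permutations of the vertex set shows that none except the identity preserves every edge, so Aut(G) is trivial.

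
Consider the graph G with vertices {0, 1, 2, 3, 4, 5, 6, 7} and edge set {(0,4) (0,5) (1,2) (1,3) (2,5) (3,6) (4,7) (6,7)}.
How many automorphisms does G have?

G is 2-regular and connected on 8 vertices, i.e. the cycle C_8. The automorphisms of the 8-cycle are exactly the symmetries of a regular 8-gon: the dihedral group D_8, |D_8| = 16.

16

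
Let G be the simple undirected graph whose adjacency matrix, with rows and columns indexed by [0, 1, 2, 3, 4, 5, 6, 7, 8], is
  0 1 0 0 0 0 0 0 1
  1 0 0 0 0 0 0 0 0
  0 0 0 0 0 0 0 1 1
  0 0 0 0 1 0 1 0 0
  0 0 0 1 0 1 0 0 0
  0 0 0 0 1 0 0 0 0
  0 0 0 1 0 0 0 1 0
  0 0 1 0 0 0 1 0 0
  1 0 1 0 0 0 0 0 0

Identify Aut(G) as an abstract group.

The degree sequence is [2, 1, 2, 2, 2, 1, 2, 2, 2]; the two degree-1 vertices 1 and 5 are the ends of a path, so G = P_9. A path has exactly one nontrivial symmetry — reversal — giving Aut(G) of order 2.

the cyclic group of order 2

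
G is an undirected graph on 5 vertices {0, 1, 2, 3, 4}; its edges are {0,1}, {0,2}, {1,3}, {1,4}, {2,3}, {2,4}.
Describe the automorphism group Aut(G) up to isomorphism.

The vertices split by degree into {1, 2} (degree 3) and {0, 3, 4} (degree 2); every edge runs between the two parts, so G is the complete bipartite graph K_{2,3}. The parts have unequal sizes, so no automorphism swaps them; each part is permuted independently, giving S_3 × S_2 of order 3!·2! = 12.

S_3 × S_2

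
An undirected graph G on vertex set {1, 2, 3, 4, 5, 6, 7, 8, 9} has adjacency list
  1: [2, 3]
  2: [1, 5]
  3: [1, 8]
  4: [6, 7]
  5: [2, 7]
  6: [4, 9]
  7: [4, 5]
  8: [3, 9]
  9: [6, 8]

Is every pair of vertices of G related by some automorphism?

Yes

Every vertex has degree 2 and the graph is connected, so G is the 9-cycle C_9. The automorphisms of the 9-cycle are exactly the symmetries of a regular 9-gon: the dihedral group D_9, |D_9| = 18. Under this action every vertex can be carried to every other, so G is vertex-transitive.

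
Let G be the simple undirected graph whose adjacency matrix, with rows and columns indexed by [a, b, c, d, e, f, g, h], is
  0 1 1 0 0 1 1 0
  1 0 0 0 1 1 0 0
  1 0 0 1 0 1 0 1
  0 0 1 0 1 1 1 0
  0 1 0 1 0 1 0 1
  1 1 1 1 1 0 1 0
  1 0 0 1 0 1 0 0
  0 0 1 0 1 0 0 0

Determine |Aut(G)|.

The degree sequence is [4, 3, 4, 4, 4, 6, 3, 2]. Checking the degree-preserving permutations of the vertex set shows that none except the identity preserves every edge, so Aut(G) is trivial.

1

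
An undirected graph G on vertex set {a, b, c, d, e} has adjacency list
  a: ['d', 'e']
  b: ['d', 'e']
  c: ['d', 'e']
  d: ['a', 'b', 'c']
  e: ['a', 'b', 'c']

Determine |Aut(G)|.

The vertices split by degree into {d, e} (degree 3) and {a, b, c} (degree 2); every edge runs between the two parts, so G is the complete bipartite graph K_{2,3}. Automorphisms preserve the bipartition setwise (since the parts differ in size) and act as S_3 × S_2 within it; |Aut| = 12.

12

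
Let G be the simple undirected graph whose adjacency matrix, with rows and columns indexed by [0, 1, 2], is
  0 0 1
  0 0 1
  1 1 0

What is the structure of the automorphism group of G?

The degree sequence is [1, 1, 2]; the two degree-1 vertices 0 and 1 are the ends of a path, so G = P_3. A path has exactly one nontrivial symmetry — reversal — giving Aut(G) of order 2.

Z_2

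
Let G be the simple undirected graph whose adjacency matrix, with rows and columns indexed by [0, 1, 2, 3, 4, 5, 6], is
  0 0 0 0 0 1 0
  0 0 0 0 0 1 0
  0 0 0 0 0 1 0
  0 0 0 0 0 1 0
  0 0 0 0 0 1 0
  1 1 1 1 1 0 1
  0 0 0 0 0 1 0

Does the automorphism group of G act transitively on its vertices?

Vertex 5 is the only vertex of degree 6, so every automorphism fixes it; G is not vertex-transitive.

No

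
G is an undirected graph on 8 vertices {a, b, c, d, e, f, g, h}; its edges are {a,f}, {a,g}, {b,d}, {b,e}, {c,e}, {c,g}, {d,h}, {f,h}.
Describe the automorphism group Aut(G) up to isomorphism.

the dihedral group of order 16

Every vertex has degree 2 and the graph is connected, so G is the 8-cycle C_8. C_8 has 8 rotations and 8 reflections, so Aut(C_8) ≅ D_8 of order 16.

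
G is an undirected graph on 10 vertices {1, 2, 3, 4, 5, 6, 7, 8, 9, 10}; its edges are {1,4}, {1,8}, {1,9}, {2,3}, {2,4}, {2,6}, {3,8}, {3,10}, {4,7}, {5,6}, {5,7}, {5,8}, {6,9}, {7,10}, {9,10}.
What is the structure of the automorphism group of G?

G is 3-regular on 10 vertices with no triangles and no 4-cycles (girth 5): this is the Petersen graph. Viewing the Petersen graph as the Kneser graph K(5,2) — vertices are 2-subsets of {1,…,5}, edges join disjoint pairs — its automorphisms are exactly the permutations of the 5-element set, so Aut ≅ S_5 of order 120.

S_5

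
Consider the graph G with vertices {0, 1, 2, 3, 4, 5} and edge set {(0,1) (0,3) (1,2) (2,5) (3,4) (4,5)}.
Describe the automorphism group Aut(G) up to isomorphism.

G is 2-regular and connected on 6 vertices, i.e. the cycle C_6. C_6 has 6 rotations and 6 reflections, so Aut(C_6) ≅ D_6 of order 12.

the dihedral group of order 12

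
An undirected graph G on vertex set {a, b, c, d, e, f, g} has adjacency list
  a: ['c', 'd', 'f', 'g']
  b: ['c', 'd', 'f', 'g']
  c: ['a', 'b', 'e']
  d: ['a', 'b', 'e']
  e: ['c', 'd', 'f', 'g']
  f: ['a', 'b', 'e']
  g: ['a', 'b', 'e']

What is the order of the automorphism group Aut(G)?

The vertices split by degree into {a, b, e} (degree 4) and {c, d, f, g} (degree 3); every edge runs between the two parts, so G is the complete bipartite graph K_{3,4}. Automorphisms preserve the bipartition setwise (since the parts differ in size) and act as S_3 × S_4 within it; |Aut| = 144.

144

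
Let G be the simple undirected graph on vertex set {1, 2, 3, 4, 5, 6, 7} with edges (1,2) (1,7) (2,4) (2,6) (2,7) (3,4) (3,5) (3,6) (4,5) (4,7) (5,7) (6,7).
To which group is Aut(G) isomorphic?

The degree sequence is [2, 4, 3, 4, 3, 3, 5]. Checking the degree-preserving permutations of the vertex set shows that none except the identity preserves every edge, so Aut(G) is trivial.

1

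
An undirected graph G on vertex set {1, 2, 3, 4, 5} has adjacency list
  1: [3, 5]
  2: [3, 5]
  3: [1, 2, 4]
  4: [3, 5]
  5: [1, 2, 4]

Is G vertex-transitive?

No

Automorphisms preserve degree, but G has vertices of degree 2 and vertices of degree 3; no automorphism maps one to the other, so G is not vertex-transitive.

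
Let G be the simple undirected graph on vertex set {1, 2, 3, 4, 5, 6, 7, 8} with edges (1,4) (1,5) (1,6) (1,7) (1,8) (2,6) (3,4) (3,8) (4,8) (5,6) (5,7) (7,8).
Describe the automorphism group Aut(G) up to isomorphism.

Degrees alone do not determine every vertex (e.g. 4 and 5 both have degree 3), but their neighbour-degree multisets differ: N(4) has degrees [2, 4, 5] while N(5) has degrees [3, 3, 5]. Repeating this refinement separates all vertices, so the only automorphism is the identity.

{e}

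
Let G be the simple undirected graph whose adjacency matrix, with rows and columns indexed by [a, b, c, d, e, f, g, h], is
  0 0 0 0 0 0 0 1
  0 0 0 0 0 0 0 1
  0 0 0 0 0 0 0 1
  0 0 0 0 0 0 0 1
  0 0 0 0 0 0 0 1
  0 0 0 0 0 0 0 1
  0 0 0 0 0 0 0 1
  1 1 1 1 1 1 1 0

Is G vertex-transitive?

Vertex h is the only vertex of degree 7, so every automorphism fixes it; G is not vertex-transitive.

No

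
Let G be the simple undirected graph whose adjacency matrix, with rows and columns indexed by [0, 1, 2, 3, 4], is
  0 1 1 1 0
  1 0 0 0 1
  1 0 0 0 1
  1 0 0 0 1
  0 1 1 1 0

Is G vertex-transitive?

No

Automorphisms preserve degree, but G has vertices of degree 2 and vertices of degree 3; no automorphism maps one to the other, so G is not vertex-transitive.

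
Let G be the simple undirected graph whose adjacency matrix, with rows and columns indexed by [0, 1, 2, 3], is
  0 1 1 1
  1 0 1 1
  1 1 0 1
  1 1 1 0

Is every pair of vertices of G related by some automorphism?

Yes

Every vertex has degree 3, so G is the complete graph K_4. Any permutation of the 4 vertices preserves K_4, so Aut(K_4) = S_4 of order 4! = 24. Under this action every vertex can be carried to every other, so G is vertex-transitive.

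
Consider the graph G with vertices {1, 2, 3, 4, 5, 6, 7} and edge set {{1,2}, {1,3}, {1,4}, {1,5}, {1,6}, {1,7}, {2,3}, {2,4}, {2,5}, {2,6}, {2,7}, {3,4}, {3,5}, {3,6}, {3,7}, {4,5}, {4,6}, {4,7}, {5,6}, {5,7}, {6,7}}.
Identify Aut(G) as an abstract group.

S_7

All 7 vertices are pairwise adjacent: G = K_7. Any permutation of the 7 vertices preserves K_7, so Aut(K_7) = S_7 of order 7! = 5040.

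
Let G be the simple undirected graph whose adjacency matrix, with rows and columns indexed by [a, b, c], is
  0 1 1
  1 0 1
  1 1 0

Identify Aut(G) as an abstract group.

All 3 vertices are pairwise adjacent: G = K_3. Every bijection on the vertex set is an automorphism of K_3; hence Aut(K_3) ≅ S_3, order 6.

the symmetric group on 3 letters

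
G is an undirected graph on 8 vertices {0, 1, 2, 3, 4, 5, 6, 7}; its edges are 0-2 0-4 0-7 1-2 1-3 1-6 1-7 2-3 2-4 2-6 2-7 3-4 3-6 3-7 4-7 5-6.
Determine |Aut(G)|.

Degrees alone do not determine every vertex (e.g. 1 and 4 both have degree 4), but their neighbour-degree multisets differ: N(1) has degrees [4, 5, 5, 6] while N(4) has degrees [3, 5, 5, 6]. Repeating this refinement separates all vertices, so the only automorphism is the identity.

1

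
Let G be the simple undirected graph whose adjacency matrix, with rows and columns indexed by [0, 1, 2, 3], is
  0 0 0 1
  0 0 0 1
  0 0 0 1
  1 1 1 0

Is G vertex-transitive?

No

Vertex 3 is the only vertex of degree 3, so every automorphism fixes it; G is not vertex-transitive.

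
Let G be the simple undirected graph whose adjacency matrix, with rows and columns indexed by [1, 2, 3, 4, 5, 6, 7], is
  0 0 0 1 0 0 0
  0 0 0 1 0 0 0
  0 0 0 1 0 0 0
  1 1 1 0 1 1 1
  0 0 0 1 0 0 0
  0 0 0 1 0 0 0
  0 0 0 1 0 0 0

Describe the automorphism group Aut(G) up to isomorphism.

Vertex 4 has degree 6 and every other vertex has degree 1, so G is the star K_{1,6} with centre 4. Any automorphism fixes the centre and permutes the 6 leaves freely, so Aut(G) ≅ S_6 of order 6! = 720.

S_6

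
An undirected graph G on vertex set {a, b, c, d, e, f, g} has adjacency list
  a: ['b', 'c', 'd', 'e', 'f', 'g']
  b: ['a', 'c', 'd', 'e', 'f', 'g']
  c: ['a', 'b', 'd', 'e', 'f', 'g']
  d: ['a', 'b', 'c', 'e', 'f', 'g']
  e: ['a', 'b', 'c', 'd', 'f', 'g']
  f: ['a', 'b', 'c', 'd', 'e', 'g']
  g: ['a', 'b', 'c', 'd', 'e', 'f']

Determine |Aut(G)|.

5040

All 7 vertices are pairwise adjacent: G = K_7. Any permutation of the 7 vertices preserves K_7, so Aut(K_7) = S_7 of order 7! = 5040.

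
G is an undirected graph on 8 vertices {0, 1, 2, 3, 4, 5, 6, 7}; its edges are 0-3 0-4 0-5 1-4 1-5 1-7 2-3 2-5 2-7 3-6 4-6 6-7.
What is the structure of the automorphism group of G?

Z_2^3 ⋊ S_3

G is 3-regular and bipartite on 2^3 = 8 vertices with girth 4; it is the hypercube graph Q_3. The symmetry group of the 3-cube is the hyperoctahedral group B_3 = Z_2 ≀ S_3, of order 2^3·3! = 48.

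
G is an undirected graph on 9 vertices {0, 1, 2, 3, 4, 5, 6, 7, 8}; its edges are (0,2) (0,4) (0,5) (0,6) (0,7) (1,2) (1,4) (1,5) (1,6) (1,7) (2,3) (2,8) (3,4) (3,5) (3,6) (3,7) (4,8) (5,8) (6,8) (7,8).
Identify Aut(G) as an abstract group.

The vertices split by degree into {0, 1, 3, 8} (degree 5) and {2, 4, 5, 6, 7} (degree 4); every edge runs between the two parts, so G is the complete bipartite graph K_{4,5}. The parts have unequal sizes, so no automorphism swaps them; each part is permuted independently, giving S_5 × S_4 of order 5!·4! = 2880.

S_5 × S_4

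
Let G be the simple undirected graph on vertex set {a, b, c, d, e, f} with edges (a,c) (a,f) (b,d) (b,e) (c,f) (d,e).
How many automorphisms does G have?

72

G has two connected components, {b, d, e} and {a, c, f}; each is 2-regular, so G = C_3 ⊔ C_3. With two isomorphic components, Aut(G) = Aut(C_3) ≀ S_2 = (D_3 × D_3) ⋊ Z_2: permute each cycle by D_3, then optionally swap the two cycles. Order 2·(2·3)² = 72.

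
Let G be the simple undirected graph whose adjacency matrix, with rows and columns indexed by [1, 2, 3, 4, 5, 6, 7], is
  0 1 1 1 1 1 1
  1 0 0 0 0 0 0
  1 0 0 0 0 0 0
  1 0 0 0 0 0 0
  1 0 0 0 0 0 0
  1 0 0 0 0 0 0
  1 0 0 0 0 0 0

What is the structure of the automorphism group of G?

the symmetric group on 6 letters

Vertex 1 has degree 6 and every other vertex has degree 1, so G is the star K_{1,6} with centre 1. The 6 leaves are pairwise interchangeable while the centre is fixed, giving Aut(G) = S_6.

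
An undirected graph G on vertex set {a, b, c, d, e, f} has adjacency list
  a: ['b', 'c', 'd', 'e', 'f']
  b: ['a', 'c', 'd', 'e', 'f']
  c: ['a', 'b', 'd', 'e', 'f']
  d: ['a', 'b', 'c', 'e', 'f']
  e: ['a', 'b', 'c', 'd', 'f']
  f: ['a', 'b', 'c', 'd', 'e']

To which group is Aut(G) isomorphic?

All 6 vertices are pairwise adjacent: G = K_6. Every bijection on the vertex set is an automorphism of K_6; hence Aut(K_6) ≅ S_6, order 720.

the symmetric group on 6 letters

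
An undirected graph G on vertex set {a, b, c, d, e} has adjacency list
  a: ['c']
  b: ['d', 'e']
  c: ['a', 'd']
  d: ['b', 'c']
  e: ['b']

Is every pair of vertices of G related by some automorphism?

Automorphisms preserve degree, but G has vertices of degree 1 and vertices of degree 2; no automorphism maps one to the other, so G is not vertex-transitive.

No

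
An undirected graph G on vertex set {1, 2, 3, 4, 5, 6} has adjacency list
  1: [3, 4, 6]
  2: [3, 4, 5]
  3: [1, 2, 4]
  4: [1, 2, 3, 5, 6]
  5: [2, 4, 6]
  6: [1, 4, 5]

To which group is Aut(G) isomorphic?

D_5

Vertex 4 is the unique vertex of degree 5; the remaining 5 vertices each have degree 3 and induce a cycle, so G is the wheel on 6 vertices with hub 4. With the hub fixed, the remaining symmetry is that of the rim cycle C_5, giving the dihedral group D_5.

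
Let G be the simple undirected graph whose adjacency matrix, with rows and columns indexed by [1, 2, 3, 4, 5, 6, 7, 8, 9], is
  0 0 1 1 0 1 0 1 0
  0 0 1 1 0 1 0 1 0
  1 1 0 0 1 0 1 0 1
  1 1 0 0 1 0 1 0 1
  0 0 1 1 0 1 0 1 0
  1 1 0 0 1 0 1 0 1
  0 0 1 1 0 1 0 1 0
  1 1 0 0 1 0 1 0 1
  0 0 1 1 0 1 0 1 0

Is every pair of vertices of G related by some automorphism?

Automorphisms preserve degree, but G has vertices of degree 4 and vertices of degree 5; no automorphism maps one to the other, so G is not vertex-transitive.

No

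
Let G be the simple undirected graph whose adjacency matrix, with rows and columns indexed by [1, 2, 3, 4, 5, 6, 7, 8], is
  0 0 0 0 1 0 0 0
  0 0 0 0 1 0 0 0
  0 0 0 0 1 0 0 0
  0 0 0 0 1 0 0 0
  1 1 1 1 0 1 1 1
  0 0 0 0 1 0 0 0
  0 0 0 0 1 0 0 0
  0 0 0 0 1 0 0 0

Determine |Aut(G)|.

5040

Vertex 5 has degree 7 and every other vertex has degree 1, so G is the star K_{1,7} with centre 5. The 7 leaves are pairwise interchangeable while the centre is fixed, giving Aut(G) = S_7.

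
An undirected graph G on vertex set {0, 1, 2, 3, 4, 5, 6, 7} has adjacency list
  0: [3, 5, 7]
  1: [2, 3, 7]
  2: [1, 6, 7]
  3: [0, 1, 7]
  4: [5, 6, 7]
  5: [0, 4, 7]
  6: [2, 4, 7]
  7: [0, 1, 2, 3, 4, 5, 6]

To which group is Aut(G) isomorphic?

D_7

Vertex 7 is the unique vertex of degree 7; the remaining 7 vertices each have degree 3 and induce a cycle, so G is the wheel on 8 vertices with hub 7. With the hub fixed, the remaining symmetry is that of the rim cycle C_7, giving the dihedral group D_7.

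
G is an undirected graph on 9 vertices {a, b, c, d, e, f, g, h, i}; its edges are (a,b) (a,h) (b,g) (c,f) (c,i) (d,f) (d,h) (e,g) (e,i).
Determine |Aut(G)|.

G is 2-regular and connected on 9 vertices, i.e. the cycle C_9. C_9 has 9 rotations and 9 reflections, so Aut(C_9) ≅ D_9 of order 18.

18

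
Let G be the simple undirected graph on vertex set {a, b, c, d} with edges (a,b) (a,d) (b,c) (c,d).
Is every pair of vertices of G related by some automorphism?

G is 2-regular and bipartite on 2^2 = 4 vertices with girth 4; it is the hypercube graph Q_2. The symmetry group of the 2-cube is the hyperoctahedral group B_2 = Z_2 ≀ S_2, of order 2^2·2! = 8. Under this action every vertex can be carried to every other, so G is vertex-transitive.

Yes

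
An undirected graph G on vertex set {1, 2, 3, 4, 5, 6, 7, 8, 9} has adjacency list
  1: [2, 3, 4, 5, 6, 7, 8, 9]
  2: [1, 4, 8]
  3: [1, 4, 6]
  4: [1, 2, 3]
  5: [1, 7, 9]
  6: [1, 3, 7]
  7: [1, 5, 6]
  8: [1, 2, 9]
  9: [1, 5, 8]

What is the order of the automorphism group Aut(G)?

16

Vertex 1 is the unique vertex of degree 8; the remaining 8 vertices each have degree 3 and induce a cycle, so G is the wheel on 9 vertices with hub 1. With the hub fixed, the remaining symmetry is that of the rim cycle C_8, giving the dihedral group D_8.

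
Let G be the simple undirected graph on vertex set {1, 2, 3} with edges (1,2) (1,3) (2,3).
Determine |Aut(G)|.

All 3 vertices are pairwise adjacent: G = K_3. Every bijection on the vertex set is an automorphism of K_3; hence Aut(K_3) ≅ S_3, order 6.

6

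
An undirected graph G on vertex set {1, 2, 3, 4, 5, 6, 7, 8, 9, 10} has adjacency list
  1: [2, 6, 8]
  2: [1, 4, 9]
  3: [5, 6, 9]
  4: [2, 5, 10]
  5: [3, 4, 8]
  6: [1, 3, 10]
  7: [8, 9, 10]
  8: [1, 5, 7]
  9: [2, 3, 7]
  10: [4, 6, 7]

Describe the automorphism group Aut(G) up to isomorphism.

G is 3-regular on 10 vertices with no triangles and no 4-cycles (girth 5): this is the Petersen graph. It is a classical fact that the Petersen graph has automorphism group S_5 (order 120), arising from its description as the Kneser graph K(5,2).

the symmetric group S_5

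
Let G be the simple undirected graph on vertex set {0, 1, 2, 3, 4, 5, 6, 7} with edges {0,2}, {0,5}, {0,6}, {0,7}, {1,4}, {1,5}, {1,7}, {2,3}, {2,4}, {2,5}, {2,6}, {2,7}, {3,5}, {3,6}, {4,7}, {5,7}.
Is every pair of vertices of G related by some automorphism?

No

Vertex 0 is the only vertex of degree 4, so every automorphism fixes it; G is not vertex-transitive.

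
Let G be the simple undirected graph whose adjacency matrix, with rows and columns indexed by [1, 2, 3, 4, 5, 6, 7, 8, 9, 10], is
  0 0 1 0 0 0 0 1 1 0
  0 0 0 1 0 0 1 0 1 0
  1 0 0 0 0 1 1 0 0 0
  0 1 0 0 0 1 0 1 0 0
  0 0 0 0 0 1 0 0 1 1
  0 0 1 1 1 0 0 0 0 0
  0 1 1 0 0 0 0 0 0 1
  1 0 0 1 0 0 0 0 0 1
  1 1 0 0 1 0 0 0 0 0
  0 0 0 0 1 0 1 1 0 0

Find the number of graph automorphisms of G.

G is 3-regular on 10 vertices with no triangles and no 4-cycles (girth 5): this is the Petersen graph. Viewing the Petersen graph as the Kneser graph K(5,2) — vertices are 2-subsets of {1,…,5}, edges join disjoint pairs — its automorphisms are exactly the permutations of the 5-element set, so Aut ≅ S_5 of order 120.

120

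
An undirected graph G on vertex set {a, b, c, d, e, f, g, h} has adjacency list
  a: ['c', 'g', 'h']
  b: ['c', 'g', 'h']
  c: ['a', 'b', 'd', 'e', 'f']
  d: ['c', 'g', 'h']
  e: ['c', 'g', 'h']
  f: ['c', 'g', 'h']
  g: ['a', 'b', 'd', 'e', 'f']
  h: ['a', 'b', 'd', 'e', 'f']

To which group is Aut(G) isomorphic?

S_3 × S_5

The vertices split by degree into {c, g, h} (degree 5) and {a, b, d, e, f} (degree 3); every edge runs between the two parts, so G is the complete bipartite graph K_{3,5}. Automorphisms preserve the bipartition setwise (since the parts differ in size) and act as S_3 × S_5 within it; |Aut| = 720.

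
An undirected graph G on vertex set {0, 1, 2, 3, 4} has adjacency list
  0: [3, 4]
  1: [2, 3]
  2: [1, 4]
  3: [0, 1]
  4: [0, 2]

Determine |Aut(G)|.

10

G is 2-regular and connected on 5 vertices, i.e. the cycle C_5. C_5 has 5 rotations and 5 reflections, so Aut(C_5) ≅ D_5 of order 10.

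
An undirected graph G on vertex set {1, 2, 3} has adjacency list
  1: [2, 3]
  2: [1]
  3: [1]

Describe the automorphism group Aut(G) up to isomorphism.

The degree sequence is [2, 1, 1]; the two degree-1 vertices 2 and 3 are the ends of a path, so G = P_3. The only nontrivial automorphism of a path is the end-to-end reflection, so Aut(G) ≅ Z_2.

C_2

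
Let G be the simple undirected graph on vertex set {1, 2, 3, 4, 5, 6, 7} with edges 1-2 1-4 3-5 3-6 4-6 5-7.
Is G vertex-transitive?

No

Automorphisms preserve degree, but G has vertices of degree 1 and vertices of degree 2; no automorphism maps one to the other, so G is not vertex-transitive.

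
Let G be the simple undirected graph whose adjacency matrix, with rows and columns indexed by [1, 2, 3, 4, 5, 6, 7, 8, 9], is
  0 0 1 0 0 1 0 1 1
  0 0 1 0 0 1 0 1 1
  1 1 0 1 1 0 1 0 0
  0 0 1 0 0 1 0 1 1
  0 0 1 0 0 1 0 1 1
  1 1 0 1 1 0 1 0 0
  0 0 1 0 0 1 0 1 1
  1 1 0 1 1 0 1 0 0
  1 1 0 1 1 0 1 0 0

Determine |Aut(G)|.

2880

The vertices split by degree into {3, 6, 8, 9} (degree 5) and {1, 2, 4, 5, 7} (degree 4); every edge runs between the two parts, so G is the complete bipartite graph K_{4,5}. Automorphisms preserve the bipartition setwise (since the parts differ in size) and act as S_4 × S_5 within it; |Aut| = 2880.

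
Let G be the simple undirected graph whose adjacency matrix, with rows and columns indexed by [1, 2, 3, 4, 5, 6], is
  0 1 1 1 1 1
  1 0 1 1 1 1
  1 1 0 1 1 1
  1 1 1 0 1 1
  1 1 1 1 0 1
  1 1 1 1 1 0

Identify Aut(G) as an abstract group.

All 6 vertices are pairwise adjacent: G = K_6. Any permutation of the 6 vertices preserves K_6, so Aut(K_6) = S_6 of order 6! = 720.

the symmetric group on 6 letters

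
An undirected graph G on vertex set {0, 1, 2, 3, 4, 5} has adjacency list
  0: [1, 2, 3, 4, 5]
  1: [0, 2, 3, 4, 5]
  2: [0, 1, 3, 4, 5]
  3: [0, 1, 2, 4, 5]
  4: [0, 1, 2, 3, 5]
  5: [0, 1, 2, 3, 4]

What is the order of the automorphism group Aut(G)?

720

Every vertex has degree 5, so G is the complete graph K_6. Every bijection on the vertex set is an automorphism of K_6; hence Aut(K_6) ≅ S_6, order 720.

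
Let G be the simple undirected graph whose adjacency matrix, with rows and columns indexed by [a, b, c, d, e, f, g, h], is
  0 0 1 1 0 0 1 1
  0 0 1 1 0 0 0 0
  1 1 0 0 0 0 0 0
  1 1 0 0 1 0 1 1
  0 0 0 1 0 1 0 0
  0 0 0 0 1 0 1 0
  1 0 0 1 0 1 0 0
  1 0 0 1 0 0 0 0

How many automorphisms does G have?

The degree sequence is [4, 2, 2, 5, 2, 2, 3, 2]. Checking the degree-preserving permutations of the vertex set shows that none except the identity preserves every edge, so Aut(G) is trivial.

1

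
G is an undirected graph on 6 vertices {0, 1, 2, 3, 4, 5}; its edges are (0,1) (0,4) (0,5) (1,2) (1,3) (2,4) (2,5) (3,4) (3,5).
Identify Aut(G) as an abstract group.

(S_3 × S_3) ⋊ Z_2

G is 3-regular and bipartite with parts {0, 2, 3} and {1, 4, 5} (each part is independent and every cross-pair is an edge), so G = K_{3,3}. Aut(K_{3,3}) is the wreath product S_3 ≀ Z_2: permute within each part, then optionally swap the parts; |Aut| = 2·(3!)² = 72.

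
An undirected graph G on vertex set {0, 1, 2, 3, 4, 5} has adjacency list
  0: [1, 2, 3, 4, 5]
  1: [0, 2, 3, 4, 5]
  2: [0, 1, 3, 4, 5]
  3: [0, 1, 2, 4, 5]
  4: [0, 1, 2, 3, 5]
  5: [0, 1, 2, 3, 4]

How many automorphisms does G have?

720

Every vertex has degree 5, so G is the complete graph K_6. Any permutation of the 6 vertices preserves K_6, so Aut(K_6) = S_6 of order 6! = 720.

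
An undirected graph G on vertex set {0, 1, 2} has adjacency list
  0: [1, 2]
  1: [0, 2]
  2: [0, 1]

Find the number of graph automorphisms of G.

6

Every vertex has degree 2, so G is the complete graph K_3. Any permutation of the 3 vertices preserves K_3, so Aut(K_3) = S_3 of order 3! = 6.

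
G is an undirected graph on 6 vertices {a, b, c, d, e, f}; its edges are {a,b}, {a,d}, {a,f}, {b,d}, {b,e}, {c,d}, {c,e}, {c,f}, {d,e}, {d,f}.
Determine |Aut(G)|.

Vertex d is the unique vertex of degree 5; the remaining 5 vertices each have degree 3 and induce a cycle, so G is the wheel on 6 vertices with hub d. With the hub fixed, the remaining symmetry is that of the rim cycle C_5, giving the dihedral group D_5.

10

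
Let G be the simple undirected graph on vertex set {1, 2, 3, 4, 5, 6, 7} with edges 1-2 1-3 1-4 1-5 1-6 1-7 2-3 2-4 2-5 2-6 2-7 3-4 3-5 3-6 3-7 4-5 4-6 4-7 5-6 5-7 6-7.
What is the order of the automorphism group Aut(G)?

5040

All 7 vertices are pairwise adjacent: G = K_7. Every bijection on the vertex set is an automorphism of K_7; hence Aut(K_7) ≅ S_7, order 5040.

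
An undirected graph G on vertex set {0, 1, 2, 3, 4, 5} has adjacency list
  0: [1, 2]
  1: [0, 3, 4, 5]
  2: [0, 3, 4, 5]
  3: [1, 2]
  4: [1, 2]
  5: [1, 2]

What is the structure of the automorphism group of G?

The vertices split by degree into {1, 2} (degree 4) and {0, 3, 4, 5} (degree 2); every edge runs between the two parts, so G is the complete bipartite graph K_{2,4}. Automorphisms preserve the bipartition setwise (since the parts differ in size) and act as S_4 × S_2 within it; |Aut| = 48.

S_4 × S_2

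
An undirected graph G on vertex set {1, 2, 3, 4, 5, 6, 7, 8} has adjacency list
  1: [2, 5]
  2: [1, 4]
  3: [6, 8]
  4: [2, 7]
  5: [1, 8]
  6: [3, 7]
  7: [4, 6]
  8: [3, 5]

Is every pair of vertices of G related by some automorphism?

Yes

Every vertex has degree 2 and the graph is connected, so G is the 8-cycle C_8. C_8 has 8 rotations and 8 reflections, so Aut(C_8) ≅ D_8 of order 16. This group acts transitively on the 8 vertices.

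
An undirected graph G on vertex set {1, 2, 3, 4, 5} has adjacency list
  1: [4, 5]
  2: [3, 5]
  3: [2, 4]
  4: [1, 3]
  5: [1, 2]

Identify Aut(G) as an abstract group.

Every vertex has degree 2 and the graph is connected, so G is the 5-cycle C_5. The automorphisms of the 5-cycle are exactly the symmetries of a regular 5-gon: the dihedral group D_5, |D_5| = 10.

the dihedral group of order 10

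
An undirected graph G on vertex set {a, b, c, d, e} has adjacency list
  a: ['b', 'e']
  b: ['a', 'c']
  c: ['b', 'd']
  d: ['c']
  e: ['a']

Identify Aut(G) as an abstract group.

The degree sequence is [2, 2, 2, 1, 1]; the two degree-1 vertices d and e are the ends of a path, so G = P_5. A path has exactly one nontrivial symmetry — reversal — giving Aut(G) of order 2.

the cyclic group of order 2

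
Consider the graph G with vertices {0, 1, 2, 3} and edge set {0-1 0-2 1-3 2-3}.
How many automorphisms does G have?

G is 2-regular and bipartite on 2^2 = 4 vertices with girth 4; it is the hypercube graph Q_2. The symmetry group of the 2-cube is the hyperoctahedral group B_2 = Z_2 ≀ S_2, of order 2^2·2! = 8.

8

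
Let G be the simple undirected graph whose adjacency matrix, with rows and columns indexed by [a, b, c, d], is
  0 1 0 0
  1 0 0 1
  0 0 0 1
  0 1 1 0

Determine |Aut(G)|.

The degree sequence is [1, 2, 1, 2]; the two degree-1 vertices a and c are the ends of a path, so G = P_4. The only nontrivial automorphism of a path is the end-to-end reflection, so Aut(G) ≅ Z_2.

2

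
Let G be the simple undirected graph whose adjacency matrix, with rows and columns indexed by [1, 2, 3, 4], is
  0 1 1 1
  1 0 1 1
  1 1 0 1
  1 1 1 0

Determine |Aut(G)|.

All 4 vertices are pairwise adjacent: G = K_4. Any permutation of the 4 vertices preserves K_4, so Aut(K_4) = S_4 of order 4! = 24.

24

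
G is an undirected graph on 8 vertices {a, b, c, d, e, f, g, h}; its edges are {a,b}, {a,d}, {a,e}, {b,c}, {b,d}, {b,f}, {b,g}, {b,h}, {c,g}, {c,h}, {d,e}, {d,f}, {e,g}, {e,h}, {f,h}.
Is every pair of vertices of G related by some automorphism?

No

Vertex b is the only vertex of degree 6, so every automorphism fixes it; G is not vertex-transitive.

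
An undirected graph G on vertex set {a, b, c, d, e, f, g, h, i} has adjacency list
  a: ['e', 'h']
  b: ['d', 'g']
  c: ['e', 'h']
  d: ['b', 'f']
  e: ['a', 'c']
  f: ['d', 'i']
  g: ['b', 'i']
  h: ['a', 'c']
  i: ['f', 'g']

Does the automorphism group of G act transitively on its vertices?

No

G has two connected components, {b, d, f, g, i} and {a, c, e, h}; each is 2-regular, so G = C_5 ⊔ C_4. The orbit of a under Aut(G) is {a, c, e, h}, which does not contain b, so G is not vertex-transitive.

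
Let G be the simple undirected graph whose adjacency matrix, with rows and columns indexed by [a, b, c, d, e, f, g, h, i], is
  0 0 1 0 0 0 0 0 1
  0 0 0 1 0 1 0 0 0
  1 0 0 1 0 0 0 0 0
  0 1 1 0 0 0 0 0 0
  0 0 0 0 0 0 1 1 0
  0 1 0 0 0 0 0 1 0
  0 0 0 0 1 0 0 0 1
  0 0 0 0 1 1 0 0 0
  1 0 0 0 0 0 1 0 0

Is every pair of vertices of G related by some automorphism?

G is 2-regular and connected on 9 vertices, i.e. the cycle C_9. The automorphisms of the 9-cycle are exactly the symmetries of a regular 9-gon: the dihedral group D_9, |D_9| = 18. Under this action every vertex can be carried to every other, so G is vertex-transitive.

Yes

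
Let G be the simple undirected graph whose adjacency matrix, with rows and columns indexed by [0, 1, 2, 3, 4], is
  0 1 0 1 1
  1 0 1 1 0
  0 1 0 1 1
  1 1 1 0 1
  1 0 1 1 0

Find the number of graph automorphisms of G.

Vertex 3 is the unique vertex of degree 4; the remaining 4 vertices each have degree 3 and induce a cycle, so G is the wheel on 5 vertices with hub 3. With the hub fixed, the remaining symmetry is that of the rim cycle C_4, giving the dihedral group D_4.

8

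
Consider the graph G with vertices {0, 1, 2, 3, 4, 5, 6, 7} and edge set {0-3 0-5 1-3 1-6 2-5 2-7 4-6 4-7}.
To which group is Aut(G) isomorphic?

D_8

G is 2-regular and connected on 8 vertices, i.e. the cycle C_8. C_8 has 8 rotations and 8 reflections, so Aut(C_8) ≅ D_8 of order 16.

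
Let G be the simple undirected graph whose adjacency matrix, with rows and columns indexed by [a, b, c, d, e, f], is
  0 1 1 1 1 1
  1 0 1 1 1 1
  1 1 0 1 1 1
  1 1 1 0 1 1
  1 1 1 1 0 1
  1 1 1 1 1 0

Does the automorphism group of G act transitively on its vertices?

Every vertex has degree 5, so G is the complete graph K_6. Every bijection on the vertex set is an automorphism of K_6; hence Aut(K_6) ≅ S_6, order 720. Under this action every vertex can be carried to every other, so G is vertex-transitive.

Yes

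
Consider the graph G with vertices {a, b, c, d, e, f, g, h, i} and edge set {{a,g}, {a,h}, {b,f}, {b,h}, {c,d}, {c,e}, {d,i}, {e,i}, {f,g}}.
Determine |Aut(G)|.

G has two connected components, {a, b, f, g, h} and {c, d, e, i}; each is 2-regular, so G = C_5 ⊔ C_4. No automorphism exchanges components of different sizes, hence Aut(G) is the direct product D_5 × D_4, order 80.

80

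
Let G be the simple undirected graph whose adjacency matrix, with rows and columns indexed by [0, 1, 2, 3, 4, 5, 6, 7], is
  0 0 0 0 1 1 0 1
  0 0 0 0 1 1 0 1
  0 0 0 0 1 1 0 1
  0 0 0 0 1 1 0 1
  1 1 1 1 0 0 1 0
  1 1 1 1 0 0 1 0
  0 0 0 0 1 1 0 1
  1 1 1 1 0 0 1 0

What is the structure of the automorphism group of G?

The vertices split by degree into {4, 5, 7} (degree 5) and {0, 1, 2, 3, 6} (degree 3); every edge runs between the two parts, so G is the complete bipartite graph K_{3,5}. The parts have unequal sizes, so no automorphism swaps them; each part is permuted independently, giving S_5 × S_3 of order 5!·3! = 720.

S_5 × S_3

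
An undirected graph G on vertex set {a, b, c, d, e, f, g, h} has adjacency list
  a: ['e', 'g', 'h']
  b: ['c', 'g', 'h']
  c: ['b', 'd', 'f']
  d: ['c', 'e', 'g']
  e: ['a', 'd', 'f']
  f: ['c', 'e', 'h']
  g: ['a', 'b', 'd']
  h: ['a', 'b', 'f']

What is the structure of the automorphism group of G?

the hyperoctahedral group B_3

G is 3-regular and bipartite on 2^3 = 8 vertices with girth 4; it is the hypercube graph Q_3. Aut(Q_3) consists of the signed permutations of the 3 coordinate axes: 3! permutations times 2^3 sign flips, so |Aut| = 2^3·3! = 48.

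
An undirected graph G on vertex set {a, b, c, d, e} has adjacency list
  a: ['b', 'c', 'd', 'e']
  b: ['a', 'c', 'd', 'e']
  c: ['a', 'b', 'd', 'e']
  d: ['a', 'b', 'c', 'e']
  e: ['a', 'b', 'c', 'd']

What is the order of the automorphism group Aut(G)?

Every vertex has degree 4, so G is the complete graph K_5. Any permutation of the 5 vertices preserves K_5, so Aut(K_5) = S_5 of order 5! = 120.

120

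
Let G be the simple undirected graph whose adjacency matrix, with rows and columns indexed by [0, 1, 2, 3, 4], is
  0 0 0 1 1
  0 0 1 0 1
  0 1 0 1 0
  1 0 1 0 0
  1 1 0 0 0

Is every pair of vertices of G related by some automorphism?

G is 2-regular and connected on 5 vertices, i.e. the cycle C_5. C_5 has 5 rotations and 5 reflections, so Aut(C_5) ≅ D_5 of order 10. This group acts transitively on the 5 vertices.

Yes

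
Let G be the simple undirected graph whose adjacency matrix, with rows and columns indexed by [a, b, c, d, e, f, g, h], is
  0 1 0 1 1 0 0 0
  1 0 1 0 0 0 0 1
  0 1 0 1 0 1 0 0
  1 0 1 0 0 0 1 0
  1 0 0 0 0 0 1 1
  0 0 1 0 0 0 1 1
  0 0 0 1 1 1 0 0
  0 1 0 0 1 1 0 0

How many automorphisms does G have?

G is 3-regular and bipartite on 2^3 = 8 vertices with girth 4; it is the hypercube graph Q_3. The symmetry group of the 3-cube is the hyperoctahedral group B_3 = Z_2 ≀ S_3, of order 2^3·3! = 48.

48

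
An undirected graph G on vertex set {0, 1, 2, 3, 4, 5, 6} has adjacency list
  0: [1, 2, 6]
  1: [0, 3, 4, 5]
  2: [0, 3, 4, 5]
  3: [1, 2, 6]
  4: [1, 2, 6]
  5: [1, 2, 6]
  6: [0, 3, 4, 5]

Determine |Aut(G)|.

The vertices split by degree into {1, 2, 6} (degree 4) and {0, 3, 4, 5} (degree 3); every edge runs between the two parts, so G is the complete bipartite graph K_{3,4}. Automorphisms preserve the bipartition setwise (since the parts differ in size) and act as S_3 × S_4 within it; |Aut| = 144.

144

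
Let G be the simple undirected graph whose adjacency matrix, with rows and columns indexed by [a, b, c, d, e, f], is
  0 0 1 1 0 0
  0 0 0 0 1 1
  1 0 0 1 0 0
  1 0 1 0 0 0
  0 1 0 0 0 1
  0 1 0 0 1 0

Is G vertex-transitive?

Yes

G has two connected components, {b, e, f} and {a, c, d}; each is 2-regular, so G = C_3 ⊔ C_3. With two isomorphic components, Aut(G) = Aut(C_3) ≀ S_2 = (D_3 × D_3) ⋊ Z_2: permute each cycle by D_3, then optionally swap the two cycles. Order 2·(2·3)² = 72. This group acts transitively on the 6 vertices.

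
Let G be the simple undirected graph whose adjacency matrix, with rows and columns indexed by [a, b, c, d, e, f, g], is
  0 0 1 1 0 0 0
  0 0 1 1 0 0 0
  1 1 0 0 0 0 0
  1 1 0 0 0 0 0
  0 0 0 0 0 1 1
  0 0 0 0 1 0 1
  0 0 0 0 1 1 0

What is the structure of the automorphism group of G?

G has two connected components, {a, b, c, d} and {e, f, g}; each is 2-regular, so G = C_4 ⊔ C_3. No automorphism exchanges components of different sizes, hence Aut(G) is the direct product D_4 × D_3, order 48.

D_4 × D_3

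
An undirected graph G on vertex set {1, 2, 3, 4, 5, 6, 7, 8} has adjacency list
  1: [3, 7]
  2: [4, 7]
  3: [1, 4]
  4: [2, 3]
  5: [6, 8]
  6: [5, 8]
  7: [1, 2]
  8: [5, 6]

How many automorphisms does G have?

G has two connected components, {1, 2, 3, 4, 7} and {5, 6, 8}; each is 2-regular, so G = C_5 ⊔ C_3. The components are non-isomorphic (different sizes), so Aut(G) = Aut(C_5) × Aut(C_3) = D_5 × D_3 of order 10·6 = 60.

60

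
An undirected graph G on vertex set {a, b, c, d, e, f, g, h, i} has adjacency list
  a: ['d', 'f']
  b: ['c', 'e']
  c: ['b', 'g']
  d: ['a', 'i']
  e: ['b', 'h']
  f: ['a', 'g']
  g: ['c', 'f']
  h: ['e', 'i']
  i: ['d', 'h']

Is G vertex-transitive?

Every vertex has degree 2 and the graph is connected, so G is the 9-cycle C_9. C_9 has 9 rotations and 9 reflections, so Aut(C_9) ≅ D_9 of order 18. This group acts transitively on the 9 vertices.

Yes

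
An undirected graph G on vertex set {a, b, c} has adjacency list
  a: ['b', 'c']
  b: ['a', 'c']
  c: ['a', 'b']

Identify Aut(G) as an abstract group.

S_3

Every vertex has degree 2, so G is the complete graph K_3. Any permutation of the 3 vertices preserves K_3, so Aut(K_3) = S_3 of order 3! = 6.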